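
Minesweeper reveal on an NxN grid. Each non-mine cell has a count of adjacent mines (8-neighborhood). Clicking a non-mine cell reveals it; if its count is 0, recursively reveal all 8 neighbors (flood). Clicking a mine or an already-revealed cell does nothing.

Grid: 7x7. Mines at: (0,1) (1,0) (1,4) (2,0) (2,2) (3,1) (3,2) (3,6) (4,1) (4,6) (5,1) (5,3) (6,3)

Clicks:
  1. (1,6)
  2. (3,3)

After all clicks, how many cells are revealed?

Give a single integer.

Answer: 7

Derivation:
Click 1 (1,6) count=0: revealed 6 new [(0,5) (0,6) (1,5) (1,6) (2,5) (2,6)] -> total=6
Click 2 (3,3) count=2: revealed 1 new [(3,3)] -> total=7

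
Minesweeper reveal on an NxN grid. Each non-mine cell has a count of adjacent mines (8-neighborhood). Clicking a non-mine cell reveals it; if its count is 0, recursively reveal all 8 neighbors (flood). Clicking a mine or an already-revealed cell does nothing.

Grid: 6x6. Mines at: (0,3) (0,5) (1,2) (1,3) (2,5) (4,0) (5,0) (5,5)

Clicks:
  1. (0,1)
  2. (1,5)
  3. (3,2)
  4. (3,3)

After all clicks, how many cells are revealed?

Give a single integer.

Click 1 (0,1) count=1: revealed 1 new [(0,1)] -> total=1
Click 2 (1,5) count=2: revealed 1 new [(1,5)] -> total=2
Click 3 (3,2) count=0: revealed 16 new [(2,1) (2,2) (2,3) (2,4) (3,1) (3,2) (3,3) (3,4) (4,1) (4,2) (4,3) (4,4) (5,1) (5,2) (5,3) (5,4)] -> total=18
Click 4 (3,3) count=0: revealed 0 new [(none)] -> total=18

Answer: 18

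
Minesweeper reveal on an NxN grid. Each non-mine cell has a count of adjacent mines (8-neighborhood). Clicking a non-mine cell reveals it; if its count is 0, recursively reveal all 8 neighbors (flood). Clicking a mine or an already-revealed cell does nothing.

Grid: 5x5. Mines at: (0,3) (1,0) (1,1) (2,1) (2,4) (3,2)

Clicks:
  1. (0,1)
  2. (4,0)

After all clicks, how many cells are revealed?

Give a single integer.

Click 1 (0,1) count=2: revealed 1 new [(0,1)] -> total=1
Click 2 (4,0) count=0: revealed 4 new [(3,0) (3,1) (4,0) (4,1)] -> total=5

Answer: 5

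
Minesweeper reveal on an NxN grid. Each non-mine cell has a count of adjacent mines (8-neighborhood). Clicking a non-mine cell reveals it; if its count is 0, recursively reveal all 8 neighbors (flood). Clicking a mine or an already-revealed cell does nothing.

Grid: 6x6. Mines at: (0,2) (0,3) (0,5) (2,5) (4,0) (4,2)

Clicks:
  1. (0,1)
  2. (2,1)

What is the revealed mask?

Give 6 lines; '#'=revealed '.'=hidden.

Answer: ##....
#####.
#####.
#####.
......
......

Derivation:
Click 1 (0,1) count=1: revealed 1 new [(0,1)] -> total=1
Click 2 (2,1) count=0: revealed 16 new [(0,0) (1,0) (1,1) (1,2) (1,3) (1,4) (2,0) (2,1) (2,2) (2,3) (2,4) (3,0) (3,1) (3,2) (3,3) (3,4)] -> total=17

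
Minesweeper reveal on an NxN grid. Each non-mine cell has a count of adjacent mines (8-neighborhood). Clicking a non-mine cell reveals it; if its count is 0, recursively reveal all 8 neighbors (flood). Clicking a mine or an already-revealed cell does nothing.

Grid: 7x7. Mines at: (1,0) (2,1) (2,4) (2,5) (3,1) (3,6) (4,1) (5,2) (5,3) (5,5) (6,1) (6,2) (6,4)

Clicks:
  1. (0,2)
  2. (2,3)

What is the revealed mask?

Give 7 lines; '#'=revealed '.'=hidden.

Click 1 (0,2) count=0: revealed 12 new [(0,1) (0,2) (0,3) (0,4) (0,5) (0,6) (1,1) (1,2) (1,3) (1,4) (1,5) (1,6)] -> total=12
Click 2 (2,3) count=1: revealed 1 new [(2,3)] -> total=13

Answer: .######
.######
...#...
.......
.......
.......
.......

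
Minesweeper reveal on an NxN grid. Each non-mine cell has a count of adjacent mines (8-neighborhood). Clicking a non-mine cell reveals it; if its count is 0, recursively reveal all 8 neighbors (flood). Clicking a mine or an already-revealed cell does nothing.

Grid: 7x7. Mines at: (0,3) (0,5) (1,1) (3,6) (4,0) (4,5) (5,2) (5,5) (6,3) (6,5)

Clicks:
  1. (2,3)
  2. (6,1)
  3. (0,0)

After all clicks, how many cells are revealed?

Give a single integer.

Answer: 20

Derivation:
Click 1 (2,3) count=0: revealed 18 new [(1,2) (1,3) (1,4) (1,5) (2,1) (2,2) (2,3) (2,4) (2,5) (3,1) (3,2) (3,3) (3,4) (3,5) (4,1) (4,2) (4,3) (4,4)] -> total=18
Click 2 (6,1) count=1: revealed 1 new [(6,1)] -> total=19
Click 3 (0,0) count=1: revealed 1 new [(0,0)] -> total=20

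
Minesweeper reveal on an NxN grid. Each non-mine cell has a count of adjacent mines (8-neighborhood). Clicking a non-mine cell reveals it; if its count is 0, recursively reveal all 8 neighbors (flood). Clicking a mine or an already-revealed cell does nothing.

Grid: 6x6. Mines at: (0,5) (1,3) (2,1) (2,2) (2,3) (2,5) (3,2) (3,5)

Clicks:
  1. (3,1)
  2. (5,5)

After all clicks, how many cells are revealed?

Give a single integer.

Answer: 14

Derivation:
Click 1 (3,1) count=3: revealed 1 new [(3,1)] -> total=1
Click 2 (5,5) count=0: revealed 13 new [(3,0) (4,0) (4,1) (4,2) (4,3) (4,4) (4,5) (5,0) (5,1) (5,2) (5,3) (5,4) (5,5)] -> total=14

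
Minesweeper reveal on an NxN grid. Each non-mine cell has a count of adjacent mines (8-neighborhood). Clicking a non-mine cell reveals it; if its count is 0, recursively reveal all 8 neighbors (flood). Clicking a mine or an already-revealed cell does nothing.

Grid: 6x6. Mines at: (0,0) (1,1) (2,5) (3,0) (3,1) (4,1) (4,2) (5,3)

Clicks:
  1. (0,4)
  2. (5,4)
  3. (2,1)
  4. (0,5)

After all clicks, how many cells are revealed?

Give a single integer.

Click 1 (0,4) count=0: revealed 14 new [(0,2) (0,3) (0,4) (0,5) (1,2) (1,3) (1,4) (1,5) (2,2) (2,3) (2,4) (3,2) (3,3) (3,4)] -> total=14
Click 2 (5,4) count=1: revealed 1 new [(5,4)] -> total=15
Click 3 (2,1) count=3: revealed 1 new [(2,1)] -> total=16
Click 4 (0,5) count=0: revealed 0 new [(none)] -> total=16

Answer: 16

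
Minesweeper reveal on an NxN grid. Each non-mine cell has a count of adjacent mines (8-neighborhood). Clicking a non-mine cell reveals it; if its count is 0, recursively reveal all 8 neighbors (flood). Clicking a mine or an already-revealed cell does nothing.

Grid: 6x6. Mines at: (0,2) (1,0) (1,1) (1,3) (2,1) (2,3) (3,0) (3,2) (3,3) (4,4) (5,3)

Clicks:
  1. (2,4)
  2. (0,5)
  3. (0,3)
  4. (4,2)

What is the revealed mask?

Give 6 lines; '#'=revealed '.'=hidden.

Answer: ...###
....##
....##
....##
..#...
......

Derivation:
Click 1 (2,4) count=3: revealed 1 new [(2,4)] -> total=1
Click 2 (0,5) count=0: revealed 7 new [(0,4) (0,5) (1,4) (1,5) (2,5) (3,4) (3,5)] -> total=8
Click 3 (0,3) count=2: revealed 1 new [(0,3)] -> total=9
Click 4 (4,2) count=3: revealed 1 new [(4,2)] -> total=10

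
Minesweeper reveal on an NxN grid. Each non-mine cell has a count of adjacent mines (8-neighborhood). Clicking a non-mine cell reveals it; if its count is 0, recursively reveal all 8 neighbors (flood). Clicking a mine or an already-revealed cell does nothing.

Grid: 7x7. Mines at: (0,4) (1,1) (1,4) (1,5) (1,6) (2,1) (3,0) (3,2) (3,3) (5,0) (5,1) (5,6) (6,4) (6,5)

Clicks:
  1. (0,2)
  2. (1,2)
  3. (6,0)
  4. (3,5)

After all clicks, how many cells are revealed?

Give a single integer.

Answer: 12

Derivation:
Click 1 (0,2) count=1: revealed 1 new [(0,2)] -> total=1
Click 2 (1,2) count=2: revealed 1 new [(1,2)] -> total=2
Click 3 (6,0) count=2: revealed 1 new [(6,0)] -> total=3
Click 4 (3,5) count=0: revealed 9 new [(2,4) (2,5) (2,6) (3,4) (3,5) (3,6) (4,4) (4,5) (4,6)] -> total=12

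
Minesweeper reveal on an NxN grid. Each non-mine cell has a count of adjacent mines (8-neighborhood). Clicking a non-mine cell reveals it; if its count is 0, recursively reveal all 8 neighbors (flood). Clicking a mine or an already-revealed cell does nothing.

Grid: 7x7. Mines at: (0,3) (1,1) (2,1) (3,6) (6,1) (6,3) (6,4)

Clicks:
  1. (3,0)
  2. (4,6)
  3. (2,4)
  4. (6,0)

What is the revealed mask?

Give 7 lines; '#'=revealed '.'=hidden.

Click 1 (3,0) count=1: revealed 1 new [(3,0)] -> total=1
Click 2 (4,6) count=1: revealed 1 new [(4,6)] -> total=2
Click 3 (2,4) count=0: revealed 30 new [(0,4) (0,5) (0,6) (1,2) (1,3) (1,4) (1,5) (1,6) (2,2) (2,3) (2,4) (2,5) (2,6) (3,1) (3,2) (3,3) (3,4) (3,5) (4,0) (4,1) (4,2) (4,3) (4,4) (4,5) (5,0) (5,1) (5,2) (5,3) (5,4) (5,5)] -> total=32
Click 4 (6,0) count=1: revealed 1 new [(6,0)] -> total=33

Answer: ....###
..#####
..#####
######.
#######
######.
#......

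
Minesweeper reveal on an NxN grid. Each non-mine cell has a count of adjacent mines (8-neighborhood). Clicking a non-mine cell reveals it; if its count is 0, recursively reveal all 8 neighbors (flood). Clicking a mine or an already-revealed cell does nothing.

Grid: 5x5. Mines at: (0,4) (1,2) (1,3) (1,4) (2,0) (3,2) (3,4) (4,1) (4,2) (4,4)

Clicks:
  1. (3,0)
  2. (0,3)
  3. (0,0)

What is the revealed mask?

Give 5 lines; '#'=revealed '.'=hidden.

Answer: ##.#.
##...
.....
#....
.....

Derivation:
Click 1 (3,0) count=2: revealed 1 new [(3,0)] -> total=1
Click 2 (0,3) count=4: revealed 1 new [(0,3)] -> total=2
Click 3 (0,0) count=0: revealed 4 new [(0,0) (0,1) (1,0) (1,1)] -> total=6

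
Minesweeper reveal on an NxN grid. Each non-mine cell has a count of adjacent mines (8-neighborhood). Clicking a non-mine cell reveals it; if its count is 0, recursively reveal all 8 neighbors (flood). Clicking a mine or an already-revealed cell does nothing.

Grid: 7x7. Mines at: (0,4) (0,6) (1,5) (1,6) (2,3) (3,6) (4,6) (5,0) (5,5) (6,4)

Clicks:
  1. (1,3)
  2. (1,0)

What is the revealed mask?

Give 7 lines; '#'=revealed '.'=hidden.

Click 1 (1,3) count=2: revealed 1 new [(1,3)] -> total=1
Click 2 (1,0) count=0: revealed 27 new [(0,0) (0,1) (0,2) (0,3) (1,0) (1,1) (1,2) (2,0) (2,1) (2,2) (3,0) (3,1) (3,2) (3,3) (3,4) (4,0) (4,1) (4,2) (4,3) (4,4) (5,1) (5,2) (5,3) (5,4) (6,1) (6,2) (6,3)] -> total=28

Answer: ####...
####...
###....
#####..
#####..
.####..
.###...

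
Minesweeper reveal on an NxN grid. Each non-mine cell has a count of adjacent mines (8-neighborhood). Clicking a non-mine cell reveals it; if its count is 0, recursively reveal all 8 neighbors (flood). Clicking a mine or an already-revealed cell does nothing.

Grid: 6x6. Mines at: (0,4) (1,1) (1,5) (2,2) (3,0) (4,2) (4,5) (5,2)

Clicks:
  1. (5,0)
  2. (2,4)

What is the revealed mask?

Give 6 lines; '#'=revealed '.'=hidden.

Click 1 (5,0) count=0: revealed 4 new [(4,0) (4,1) (5,0) (5,1)] -> total=4
Click 2 (2,4) count=1: revealed 1 new [(2,4)] -> total=5

Answer: ......
......
....#.
......
##....
##....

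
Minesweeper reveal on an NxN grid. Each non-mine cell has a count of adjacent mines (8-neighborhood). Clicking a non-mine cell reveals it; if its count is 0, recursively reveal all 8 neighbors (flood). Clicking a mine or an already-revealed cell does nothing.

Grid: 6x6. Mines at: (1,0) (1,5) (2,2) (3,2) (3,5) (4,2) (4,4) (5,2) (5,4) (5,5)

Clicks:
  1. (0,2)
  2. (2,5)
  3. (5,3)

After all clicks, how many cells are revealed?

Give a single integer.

Answer: 10

Derivation:
Click 1 (0,2) count=0: revealed 8 new [(0,1) (0,2) (0,3) (0,4) (1,1) (1,2) (1,3) (1,4)] -> total=8
Click 2 (2,5) count=2: revealed 1 new [(2,5)] -> total=9
Click 3 (5,3) count=4: revealed 1 new [(5,3)] -> total=10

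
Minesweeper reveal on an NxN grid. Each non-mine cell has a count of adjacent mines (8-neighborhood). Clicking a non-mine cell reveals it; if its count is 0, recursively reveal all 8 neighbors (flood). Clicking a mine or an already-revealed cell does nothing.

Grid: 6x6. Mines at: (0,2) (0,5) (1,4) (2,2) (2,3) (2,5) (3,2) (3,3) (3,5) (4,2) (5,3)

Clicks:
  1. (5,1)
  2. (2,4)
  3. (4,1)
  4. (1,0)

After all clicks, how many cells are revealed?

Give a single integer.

Click 1 (5,1) count=1: revealed 1 new [(5,1)] -> total=1
Click 2 (2,4) count=5: revealed 1 new [(2,4)] -> total=2
Click 3 (4,1) count=2: revealed 1 new [(4,1)] -> total=3
Click 4 (1,0) count=0: revealed 10 new [(0,0) (0,1) (1,0) (1,1) (2,0) (2,1) (3,0) (3,1) (4,0) (5,0)] -> total=13

Answer: 13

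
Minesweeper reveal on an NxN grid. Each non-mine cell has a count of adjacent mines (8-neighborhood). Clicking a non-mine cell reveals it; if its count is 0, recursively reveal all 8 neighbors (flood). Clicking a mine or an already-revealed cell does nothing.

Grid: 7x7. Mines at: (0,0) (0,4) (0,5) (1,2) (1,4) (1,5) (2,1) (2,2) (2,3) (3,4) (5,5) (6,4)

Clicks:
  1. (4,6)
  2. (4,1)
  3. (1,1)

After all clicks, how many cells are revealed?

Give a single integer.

Answer: 18

Derivation:
Click 1 (4,6) count=1: revealed 1 new [(4,6)] -> total=1
Click 2 (4,1) count=0: revealed 16 new [(3,0) (3,1) (3,2) (3,3) (4,0) (4,1) (4,2) (4,3) (5,0) (5,1) (5,2) (5,3) (6,0) (6,1) (6,2) (6,3)] -> total=17
Click 3 (1,1) count=4: revealed 1 new [(1,1)] -> total=18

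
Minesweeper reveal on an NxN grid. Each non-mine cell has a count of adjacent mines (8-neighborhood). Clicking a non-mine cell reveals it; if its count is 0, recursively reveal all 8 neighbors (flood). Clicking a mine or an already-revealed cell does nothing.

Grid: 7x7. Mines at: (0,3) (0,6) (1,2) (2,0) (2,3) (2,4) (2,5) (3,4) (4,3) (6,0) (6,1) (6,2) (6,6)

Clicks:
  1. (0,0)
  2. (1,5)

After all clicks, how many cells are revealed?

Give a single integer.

Click 1 (0,0) count=0: revealed 4 new [(0,0) (0,1) (1,0) (1,1)] -> total=4
Click 2 (1,5) count=3: revealed 1 new [(1,5)] -> total=5

Answer: 5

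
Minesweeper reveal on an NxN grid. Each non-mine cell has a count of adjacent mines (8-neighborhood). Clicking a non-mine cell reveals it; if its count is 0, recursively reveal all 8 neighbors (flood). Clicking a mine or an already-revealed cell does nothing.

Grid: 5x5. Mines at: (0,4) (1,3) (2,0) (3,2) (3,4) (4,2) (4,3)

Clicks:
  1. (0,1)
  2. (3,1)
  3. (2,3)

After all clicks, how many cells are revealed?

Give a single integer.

Answer: 8

Derivation:
Click 1 (0,1) count=0: revealed 6 new [(0,0) (0,1) (0,2) (1,0) (1,1) (1,2)] -> total=6
Click 2 (3,1) count=3: revealed 1 new [(3,1)] -> total=7
Click 3 (2,3) count=3: revealed 1 new [(2,3)] -> total=8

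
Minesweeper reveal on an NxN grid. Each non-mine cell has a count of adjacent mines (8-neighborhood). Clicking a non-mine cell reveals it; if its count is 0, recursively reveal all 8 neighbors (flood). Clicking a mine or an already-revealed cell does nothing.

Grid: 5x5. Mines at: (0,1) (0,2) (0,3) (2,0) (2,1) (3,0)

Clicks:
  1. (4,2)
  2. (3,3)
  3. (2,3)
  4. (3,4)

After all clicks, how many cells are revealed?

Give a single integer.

Click 1 (4,2) count=0: revealed 14 new [(1,2) (1,3) (1,4) (2,2) (2,3) (2,4) (3,1) (3,2) (3,3) (3,4) (4,1) (4,2) (4,3) (4,4)] -> total=14
Click 2 (3,3) count=0: revealed 0 new [(none)] -> total=14
Click 3 (2,3) count=0: revealed 0 new [(none)] -> total=14
Click 4 (3,4) count=0: revealed 0 new [(none)] -> total=14

Answer: 14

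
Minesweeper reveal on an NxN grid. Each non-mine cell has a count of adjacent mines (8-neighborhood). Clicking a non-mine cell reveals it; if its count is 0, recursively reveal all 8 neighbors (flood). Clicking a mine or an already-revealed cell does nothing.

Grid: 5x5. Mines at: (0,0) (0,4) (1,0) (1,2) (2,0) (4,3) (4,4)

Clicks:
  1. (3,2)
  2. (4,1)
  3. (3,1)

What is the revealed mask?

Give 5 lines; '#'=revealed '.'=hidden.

Answer: .....
.....
.....
###..
###..

Derivation:
Click 1 (3,2) count=1: revealed 1 new [(3,2)] -> total=1
Click 2 (4,1) count=0: revealed 5 new [(3,0) (3,1) (4,0) (4,1) (4,2)] -> total=6
Click 3 (3,1) count=1: revealed 0 new [(none)] -> total=6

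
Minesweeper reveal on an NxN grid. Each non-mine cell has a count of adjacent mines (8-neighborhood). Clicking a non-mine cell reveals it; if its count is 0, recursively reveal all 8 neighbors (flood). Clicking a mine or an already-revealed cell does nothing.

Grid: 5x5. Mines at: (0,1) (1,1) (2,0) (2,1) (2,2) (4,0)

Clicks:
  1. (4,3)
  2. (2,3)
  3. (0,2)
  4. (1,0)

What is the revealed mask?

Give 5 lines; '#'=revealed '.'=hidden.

Answer: ..###
#.###
...##
.####
.####

Derivation:
Click 1 (4,3) count=0: revealed 16 new [(0,2) (0,3) (0,4) (1,2) (1,3) (1,4) (2,3) (2,4) (3,1) (3,2) (3,3) (3,4) (4,1) (4,2) (4,3) (4,4)] -> total=16
Click 2 (2,3) count=1: revealed 0 new [(none)] -> total=16
Click 3 (0,2) count=2: revealed 0 new [(none)] -> total=16
Click 4 (1,0) count=4: revealed 1 new [(1,0)] -> total=17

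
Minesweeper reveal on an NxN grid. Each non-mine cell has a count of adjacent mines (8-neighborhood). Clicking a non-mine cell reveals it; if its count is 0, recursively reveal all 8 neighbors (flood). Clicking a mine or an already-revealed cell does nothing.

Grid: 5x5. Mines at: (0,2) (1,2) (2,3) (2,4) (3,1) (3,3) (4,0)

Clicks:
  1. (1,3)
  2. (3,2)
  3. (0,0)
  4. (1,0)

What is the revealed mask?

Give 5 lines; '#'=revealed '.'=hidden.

Click 1 (1,3) count=4: revealed 1 new [(1,3)] -> total=1
Click 2 (3,2) count=3: revealed 1 new [(3,2)] -> total=2
Click 3 (0,0) count=0: revealed 6 new [(0,0) (0,1) (1,0) (1,1) (2,0) (2,1)] -> total=8
Click 4 (1,0) count=0: revealed 0 new [(none)] -> total=8

Answer: ##...
##.#.
##...
..#..
.....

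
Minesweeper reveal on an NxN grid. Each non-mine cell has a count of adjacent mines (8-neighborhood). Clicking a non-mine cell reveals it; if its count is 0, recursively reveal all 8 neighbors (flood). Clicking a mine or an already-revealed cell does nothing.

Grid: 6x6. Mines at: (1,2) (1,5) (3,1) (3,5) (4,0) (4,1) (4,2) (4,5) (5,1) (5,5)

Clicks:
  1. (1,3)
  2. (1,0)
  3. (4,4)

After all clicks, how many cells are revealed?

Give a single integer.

Click 1 (1,3) count=1: revealed 1 new [(1,3)] -> total=1
Click 2 (1,0) count=0: revealed 6 new [(0,0) (0,1) (1,0) (1,1) (2,0) (2,1)] -> total=7
Click 3 (4,4) count=3: revealed 1 new [(4,4)] -> total=8

Answer: 8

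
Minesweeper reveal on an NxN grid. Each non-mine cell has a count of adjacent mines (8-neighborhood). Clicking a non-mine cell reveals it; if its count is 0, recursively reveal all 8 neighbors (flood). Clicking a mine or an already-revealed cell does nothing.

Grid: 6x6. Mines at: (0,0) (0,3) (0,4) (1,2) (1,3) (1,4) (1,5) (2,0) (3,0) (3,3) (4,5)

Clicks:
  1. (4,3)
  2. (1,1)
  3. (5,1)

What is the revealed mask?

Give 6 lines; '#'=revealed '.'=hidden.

Answer: ......
.#....
......
......
#####.
#####.

Derivation:
Click 1 (4,3) count=1: revealed 1 new [(4,3)] -> total=1
Click 2 (1,1) count=3: revealed 1 new [(1,1)] -> total=2
Click 3 (5,1) count=0: revealed 9 new [(4,0) (4,1) (4,2) (4,4) (5,0) (5,1) (5,2) (5,3) (5,4)] -> total=11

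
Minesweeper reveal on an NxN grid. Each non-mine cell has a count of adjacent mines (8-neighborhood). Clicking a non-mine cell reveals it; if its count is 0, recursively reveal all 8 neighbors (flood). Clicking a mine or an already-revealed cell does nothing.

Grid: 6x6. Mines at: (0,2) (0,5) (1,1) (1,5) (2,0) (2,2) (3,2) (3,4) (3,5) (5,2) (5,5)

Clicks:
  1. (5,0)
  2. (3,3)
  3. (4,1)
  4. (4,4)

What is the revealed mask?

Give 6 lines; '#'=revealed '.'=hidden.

Click 1 (5,0) count=0: revealed 6 new [(3,0) (3,1) (4,0) (4,1) (5,0) (5,1)] -> total=6
Click 2 (3,3) count=3: revealed 1 new [(3,3)] -> total=7
Click 3 (4,1) count=2: revealed 0 new [(none)] -> total=7
Click 4 (4,4) count=3: revealed 1 new [(4,4)] -> total=8

Answer: ......
......
......
##.#..
##..#.
##....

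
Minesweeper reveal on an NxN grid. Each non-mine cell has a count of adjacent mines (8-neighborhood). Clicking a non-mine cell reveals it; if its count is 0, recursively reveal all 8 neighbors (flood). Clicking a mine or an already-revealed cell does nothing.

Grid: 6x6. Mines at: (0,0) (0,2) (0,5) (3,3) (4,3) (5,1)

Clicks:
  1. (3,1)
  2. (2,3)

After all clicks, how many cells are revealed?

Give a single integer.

Answer: 13

Derivation:
Click 1 (3,1) count=0: revealed 12 new [(1,0) (1,1) (1,2) (2,0) (2,1) (2,2) (3,0) (3,1) (3,2) (4,0) (4,1) (4,2)] -> total=12
Click 2 (2,3) count=1: revealed 1 new [(2,3)] -> total=13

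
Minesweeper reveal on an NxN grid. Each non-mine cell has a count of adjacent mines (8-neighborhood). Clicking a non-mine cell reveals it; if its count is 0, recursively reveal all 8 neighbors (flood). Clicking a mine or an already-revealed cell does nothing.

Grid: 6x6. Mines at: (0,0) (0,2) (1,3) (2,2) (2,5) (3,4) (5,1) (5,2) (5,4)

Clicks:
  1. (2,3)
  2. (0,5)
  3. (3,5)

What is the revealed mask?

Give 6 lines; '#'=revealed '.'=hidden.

Answer: ....##
....##
...#..
.....#
......
......

Derivation:
Click 1 (2,3) count=3: revealed 1 new [(2,3)] -> total=1
Click 2 (0,5) count=0: revealed 4 new [(0,4) (0,5) (1,4) (1,5)] -> total=5
Click 3 (3,5) count=2: revealed 1 new [(3,5)] -> total=6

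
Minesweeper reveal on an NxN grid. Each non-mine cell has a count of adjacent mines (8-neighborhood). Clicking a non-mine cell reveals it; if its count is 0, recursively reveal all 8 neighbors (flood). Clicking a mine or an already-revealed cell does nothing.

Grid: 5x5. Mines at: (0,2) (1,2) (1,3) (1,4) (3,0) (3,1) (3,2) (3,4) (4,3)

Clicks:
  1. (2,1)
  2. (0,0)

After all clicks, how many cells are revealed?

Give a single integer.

Click 1 (2,1) count=4: revealed 1 new [(2,1)] -> total=1
Click 2 (0,0) count=0: revealed 5 new [(0,0) (0,1) (1,0) (1,1) (2,0)] -> total=6

Answer: 6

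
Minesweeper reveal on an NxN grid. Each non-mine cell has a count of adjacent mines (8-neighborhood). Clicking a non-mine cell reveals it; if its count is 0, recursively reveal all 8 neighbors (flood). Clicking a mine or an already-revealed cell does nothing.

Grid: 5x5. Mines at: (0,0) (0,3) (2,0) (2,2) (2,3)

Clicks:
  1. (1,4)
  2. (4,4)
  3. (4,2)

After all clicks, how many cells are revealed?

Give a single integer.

Click 1 (1,4) count=2: revealed 1 new [(1,4)] -> total=1
Click 2 (4,4) count=0: revealed 10 new [(3,0) (3,1) (3,2) (3,3) (3,4) (4,0) (4,1) (4,2) (4,3) (4,4)] -> total=11
Click 3 (4,2) count=0: revealed 0 new [(none)] -> total=11

Answer: 11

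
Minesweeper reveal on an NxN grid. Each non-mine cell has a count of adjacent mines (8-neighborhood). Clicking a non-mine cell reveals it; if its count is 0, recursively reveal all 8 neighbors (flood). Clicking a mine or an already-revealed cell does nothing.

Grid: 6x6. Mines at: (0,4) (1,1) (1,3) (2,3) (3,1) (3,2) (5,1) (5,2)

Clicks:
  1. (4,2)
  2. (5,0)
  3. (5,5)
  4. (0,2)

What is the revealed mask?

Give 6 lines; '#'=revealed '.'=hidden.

Click 1 (4,2) count=4: revealed 1 new [(4,2)] -> total=1
Click 2 (5,0) count=1: revealed 1 new [(5,0)] -> total=2
Click 3 (5,5) count=0: revealed 13 new [(1,4) (1,5) (2,4) (2,5) (3,3) (3,4) (3,5) (4,3) (4,4) (4,5) (5,3) (5,4) (5,5)] -> total=15
Click 4 (0,2) count=2: revealed 1 new [(0,2)] -> total=16

Answer: ..#...
....##
....##
...###
..####
#..###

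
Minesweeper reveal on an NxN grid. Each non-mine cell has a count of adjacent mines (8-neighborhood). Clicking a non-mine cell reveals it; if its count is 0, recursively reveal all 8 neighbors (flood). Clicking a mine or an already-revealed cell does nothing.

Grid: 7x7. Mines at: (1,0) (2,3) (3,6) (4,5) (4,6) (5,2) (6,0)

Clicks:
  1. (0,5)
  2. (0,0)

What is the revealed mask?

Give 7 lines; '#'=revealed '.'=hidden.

Click 1 (0,5) count=0: revealed 15 new [(0,1) (0,2) (0,3) (0,4) (0,5) (0,6) (1,1) (1,2) (1,3) (1,4) (1,5) (1,6) (2,4) (2,5) (2,6)] -> total=15
Click 2 (0,0) count=1: revealed 1 new [(0,0)] -> total=16

Answer: #######
.######
....###
.......
.......
.......
.......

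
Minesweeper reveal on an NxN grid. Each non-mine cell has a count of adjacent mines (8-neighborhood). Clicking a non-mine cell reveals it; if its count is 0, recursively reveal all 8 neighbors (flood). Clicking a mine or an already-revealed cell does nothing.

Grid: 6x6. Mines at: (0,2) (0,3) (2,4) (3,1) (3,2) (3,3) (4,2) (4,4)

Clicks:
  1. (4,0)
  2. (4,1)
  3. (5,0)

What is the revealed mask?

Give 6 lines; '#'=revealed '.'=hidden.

Click 1 (4,0) count=1: revealed 1 new [(4,0)] -> total=1
Click 2 (4,1) count=3: revealed 1 new [(4,1)] -> total=2
Click 3 (5,0) count=0: revealed 2 new [(5,0) (5,1)] -> total=4

Answer: ......
......
......
......
##....
##....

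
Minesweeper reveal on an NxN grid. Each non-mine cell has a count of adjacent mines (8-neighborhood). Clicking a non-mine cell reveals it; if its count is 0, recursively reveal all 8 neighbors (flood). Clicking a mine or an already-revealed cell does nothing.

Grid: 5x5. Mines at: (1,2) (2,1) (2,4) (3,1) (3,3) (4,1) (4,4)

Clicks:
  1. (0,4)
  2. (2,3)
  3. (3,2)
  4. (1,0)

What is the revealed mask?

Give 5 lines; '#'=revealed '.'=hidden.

Answer: ...##
#..##
...#.
..#..
.....

Derivation:
Click 1 (0,4) count=0: revealed 4 new [(0,3) (0,4) (1,3) (1,4)] -> total=4
Click 2 (2,3) count=3: revealed 1 new [(2,3)] -> total=5
Click 3 (3,2) count=4: revealed 1 new [(3,2)] -> total=6
Click 4 (1,0) count=1: revealed 1 new [(1,0)] -> total=7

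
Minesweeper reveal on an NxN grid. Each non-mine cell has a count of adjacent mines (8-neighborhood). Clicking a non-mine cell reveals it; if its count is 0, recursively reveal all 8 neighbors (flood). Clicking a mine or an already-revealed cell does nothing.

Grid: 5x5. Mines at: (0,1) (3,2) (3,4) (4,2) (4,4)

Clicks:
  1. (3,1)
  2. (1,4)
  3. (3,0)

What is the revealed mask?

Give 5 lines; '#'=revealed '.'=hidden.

Click 1 (3,1) count=2: revealed 1 new [(3,1)] -> total=1
Click 2 (1,4) count=0: revealed 9 new [(0,2) (0,3) (0,4) (1,2) (1,3) (1,4) (2,2) (2,3) (2,4)] -> total=10
Click 3 (3,0) count=0: revealed 7 new [(1,0) (1,1) (2,0) (2,1) (3,0) (4,0) (4,1)] -> total=17

Answer: ..###
#####
#####
##...
##...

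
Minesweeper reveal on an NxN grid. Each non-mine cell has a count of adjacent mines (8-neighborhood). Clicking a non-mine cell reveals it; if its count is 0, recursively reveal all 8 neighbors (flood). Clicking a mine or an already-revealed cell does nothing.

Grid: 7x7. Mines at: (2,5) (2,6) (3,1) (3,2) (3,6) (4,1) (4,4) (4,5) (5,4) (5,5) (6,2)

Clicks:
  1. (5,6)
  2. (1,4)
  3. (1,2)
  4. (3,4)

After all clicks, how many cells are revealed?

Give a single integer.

Click 1 (5,6) count=2: revealed 1 new [(5,6)] -> total=1
Click 2 (1,4) count=1: revealed 1 new [(1,4)] -> total=2
Click 3 (1,2) count=0: revealed 18 new [(0,0) (0,1) (0,2) (0,3) (0,4) (0,5) (0,6) (1,0) (1,1) (1,2) (1,3) (1,5) (1,6) (2,0) (2,1) (2,2) (2,3) (2,4)] -> total=20
Click 4 (3,4) count=3: revealed 1 new [(3,4)] -> total=21

Answer: 21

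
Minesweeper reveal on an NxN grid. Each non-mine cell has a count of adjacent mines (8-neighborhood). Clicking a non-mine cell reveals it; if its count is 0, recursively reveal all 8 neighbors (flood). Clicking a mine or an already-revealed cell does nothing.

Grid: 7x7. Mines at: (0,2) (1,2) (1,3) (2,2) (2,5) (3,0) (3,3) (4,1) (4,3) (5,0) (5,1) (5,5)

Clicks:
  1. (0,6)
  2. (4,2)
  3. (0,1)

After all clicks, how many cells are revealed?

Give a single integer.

Click 1 (0,6) count=0: revealed 6 new [(0,4) (0,5) (0,6) (1,4) (1,5) (1,6)] -> total=6
Click 2 (4,2) count=4: revealed 1 new [(4,2)] -> total=7
Click 3 (0,1) count=2: revealed 1 new [(0,1)] -> total=8

Answer: 8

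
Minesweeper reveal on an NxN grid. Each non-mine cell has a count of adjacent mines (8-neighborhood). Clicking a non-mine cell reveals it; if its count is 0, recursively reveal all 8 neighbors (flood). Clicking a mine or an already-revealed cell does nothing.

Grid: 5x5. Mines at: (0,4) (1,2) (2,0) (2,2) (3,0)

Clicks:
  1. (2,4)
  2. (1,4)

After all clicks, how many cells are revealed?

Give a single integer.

Answer: 12

Derivation:
Click 1 (2,4) count=0: revealed 12 new [(1,3) (1,4) (2,3) (2,4) (3,1) (3,2) (3,3) (3,4) (4,1) (4,2) (4,3) (4,4)] -> total=12
Click 2 (1,4) count=1: revealed 0 new [(none)] -> total=12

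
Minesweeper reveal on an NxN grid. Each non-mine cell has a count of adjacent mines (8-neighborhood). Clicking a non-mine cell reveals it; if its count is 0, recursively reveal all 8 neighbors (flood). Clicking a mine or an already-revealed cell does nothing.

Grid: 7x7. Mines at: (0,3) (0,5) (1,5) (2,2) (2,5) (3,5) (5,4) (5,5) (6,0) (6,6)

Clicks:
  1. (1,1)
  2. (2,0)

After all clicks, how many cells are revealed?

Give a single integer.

Answer: 23

Derivation:
Click 1 (1,1) count=1: revealed 1 new [(1,1)] -> total=1
Click 2 (2,0) count=0: revealed 22 new [(0,0) (0,1) (0,2) (1,0) (1,2) (2,0) (2,1) (3,0) (3,1) (3,2) (3,3) (4,0) (4,1) (4,2) (4,3) (5,0) (5,1) (5,2) (5,3) (6,1) (6,2) (6,3)] -> total=23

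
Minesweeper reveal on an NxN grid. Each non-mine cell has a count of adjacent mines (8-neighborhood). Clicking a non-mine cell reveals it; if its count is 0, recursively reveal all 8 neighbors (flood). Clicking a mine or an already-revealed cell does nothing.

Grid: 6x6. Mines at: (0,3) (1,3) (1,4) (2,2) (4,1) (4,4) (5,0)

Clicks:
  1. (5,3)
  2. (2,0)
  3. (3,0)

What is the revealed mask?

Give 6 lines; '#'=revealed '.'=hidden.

Answer: ###...
###...
##....
##....
......
...#..

Derivation:
Click 1 (5,3) count=1: revealed 1 new [(5,3)] -> total=1
Click 2 (2,0) count=0: revealed 10 new [(0,0) (0,1) (0,2) (1,0) (1,1) (1,2) (2,0) (2,1) (3,0) (3,1)] -> total=11
Click 3 (3,0) count=1: revealed 0 new [(none)] -> total=11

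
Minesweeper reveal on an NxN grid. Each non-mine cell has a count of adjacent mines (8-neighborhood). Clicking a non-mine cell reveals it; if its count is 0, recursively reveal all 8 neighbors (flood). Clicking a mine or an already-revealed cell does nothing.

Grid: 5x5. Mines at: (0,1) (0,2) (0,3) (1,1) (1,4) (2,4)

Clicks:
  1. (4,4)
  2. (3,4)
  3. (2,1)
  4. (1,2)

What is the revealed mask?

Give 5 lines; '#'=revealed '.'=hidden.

Answer: .....
..#..
####.
#####
#####

Derivation:
Click 1 (4,4) count=0: revealed 14 new [(2,0) (2,1) (2,2) (2,3) (3,0) (3,1) (3,2) (3,3) (3,4) (4,0) (4,1) (4,2) (4,3) (4,4)] -> total=14
Click 2 (3,4) count=1: revealed 0 new [(none)] -> total=14
Click 3 (2,1) count=1: revealed 0 new [(none)] -> total=14
Click 4 (1,2) count=4: revealed 1 new [(1,2)] -> total=15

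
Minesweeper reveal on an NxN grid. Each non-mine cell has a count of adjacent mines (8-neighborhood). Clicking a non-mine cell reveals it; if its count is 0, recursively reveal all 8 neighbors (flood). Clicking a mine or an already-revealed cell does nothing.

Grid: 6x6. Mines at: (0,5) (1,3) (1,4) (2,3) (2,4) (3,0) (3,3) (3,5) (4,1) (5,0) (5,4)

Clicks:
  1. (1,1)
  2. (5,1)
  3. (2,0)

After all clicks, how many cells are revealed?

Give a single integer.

Answer: 10

Derivation:
Click 1 (1,1) count=0: revealed 9 new [(0,0) (0,1) (0,2) (1,0) (1,1) (1,2) (2,0) (2,1) (2,2)] -> total=9
Click 2 (5,1) count=2: revealed 1 new [(5,1)] -> total=10
Click 3 (2,0) count=1: revealed 0 new [(none)] -> total=10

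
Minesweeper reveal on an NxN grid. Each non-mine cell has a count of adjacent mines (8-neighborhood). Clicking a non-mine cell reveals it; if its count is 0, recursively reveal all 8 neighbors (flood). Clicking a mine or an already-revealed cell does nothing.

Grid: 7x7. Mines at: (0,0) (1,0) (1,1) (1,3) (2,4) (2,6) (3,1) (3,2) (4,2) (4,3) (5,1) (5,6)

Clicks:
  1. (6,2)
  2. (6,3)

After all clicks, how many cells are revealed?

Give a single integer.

Click 1 (6,2) count=1: revealed 1 new [(6,2)] -> total=1
Click 2 (6,3) count=0: revealed 7 new [(5,2) (5,3) (5,4) (5,5) (6,3) (6,4) (6,5)] -> total=8

Answer: 8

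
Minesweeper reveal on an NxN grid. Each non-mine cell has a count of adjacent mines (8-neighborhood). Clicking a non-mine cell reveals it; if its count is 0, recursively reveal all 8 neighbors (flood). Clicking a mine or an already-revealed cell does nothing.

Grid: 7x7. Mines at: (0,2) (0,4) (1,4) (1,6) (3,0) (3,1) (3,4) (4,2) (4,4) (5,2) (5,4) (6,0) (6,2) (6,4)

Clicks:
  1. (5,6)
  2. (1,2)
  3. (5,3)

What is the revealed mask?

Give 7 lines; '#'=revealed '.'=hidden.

Click 1 (5,6) count=0: revealed 10 new [(2,5) (2,6) (3,5) (3,6) (4,5) (4,6) (5,5) (5,6) (6,5) (6,6)] -> total=10
Click 2 (1,2) count=1: revealed 1 new [(1,2)] -> total=11
Click 3 (5,3) count=6: revealed 1 new [(5,3)] -> total=12

Answer: .......
..#....
.....##
.....##
.....##
...#.##
.....##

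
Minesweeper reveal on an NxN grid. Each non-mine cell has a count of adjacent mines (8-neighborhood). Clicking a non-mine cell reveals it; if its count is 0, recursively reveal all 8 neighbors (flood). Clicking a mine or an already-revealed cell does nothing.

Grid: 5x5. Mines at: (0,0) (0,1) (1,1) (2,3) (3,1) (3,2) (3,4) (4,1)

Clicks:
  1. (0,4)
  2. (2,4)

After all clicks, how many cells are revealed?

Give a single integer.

Click 1 (0,4) count=0: revealed 6 new [(0,2) (0,3) (0,4) (1,2) (1,3) (1,4)] -> total=6
Click 2 (2,4) count=2: revealed 1 new [(2,4)] -> total=7

Answer: 7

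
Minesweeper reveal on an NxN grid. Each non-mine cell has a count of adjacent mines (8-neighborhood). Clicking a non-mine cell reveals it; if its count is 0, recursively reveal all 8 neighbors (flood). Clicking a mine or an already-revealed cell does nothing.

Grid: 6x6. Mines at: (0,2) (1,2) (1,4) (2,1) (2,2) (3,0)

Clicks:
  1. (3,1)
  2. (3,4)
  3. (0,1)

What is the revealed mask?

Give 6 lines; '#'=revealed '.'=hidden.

Answer: .#....
......
...###
.#####
######
######

Derivation:
Click 1 (3,1) count=3: revealed 1 new [(3,1)] -> total=1
Click 2 (3,4) count=0: revealed 19 new [(2,3) (2,4) (2,5) (3,2) (3,3) (3,4) (3,5) (4,0) (4,1) (4,2) (4,3) (4,4) (4,5) (5,0) (5,1) (5,2) (5,3) (5,4) (5,5)] -> total=20
Click 3 (0,1) count=2: revealed 1 new [(0,1)] -> total=21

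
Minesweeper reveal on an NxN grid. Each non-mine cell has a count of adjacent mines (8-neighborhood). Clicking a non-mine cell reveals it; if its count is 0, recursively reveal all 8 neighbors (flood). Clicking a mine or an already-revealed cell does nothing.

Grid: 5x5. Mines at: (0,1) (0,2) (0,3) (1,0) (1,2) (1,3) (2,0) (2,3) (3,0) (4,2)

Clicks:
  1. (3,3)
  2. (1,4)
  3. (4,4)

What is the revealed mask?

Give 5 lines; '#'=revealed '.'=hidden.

Answer: .....
....#
.....
...##
...##

Derivation:
Click 1 (3,3) count=2: revealed 1 new [(3,3)] -> total=1
Click 2 (1,4) count=3: revealed 1 new [(1,4)] -> total=2
Click 3 (4,4) count=0: revealed 3 new [(3,4) (4,3) (4,4)] -> total=5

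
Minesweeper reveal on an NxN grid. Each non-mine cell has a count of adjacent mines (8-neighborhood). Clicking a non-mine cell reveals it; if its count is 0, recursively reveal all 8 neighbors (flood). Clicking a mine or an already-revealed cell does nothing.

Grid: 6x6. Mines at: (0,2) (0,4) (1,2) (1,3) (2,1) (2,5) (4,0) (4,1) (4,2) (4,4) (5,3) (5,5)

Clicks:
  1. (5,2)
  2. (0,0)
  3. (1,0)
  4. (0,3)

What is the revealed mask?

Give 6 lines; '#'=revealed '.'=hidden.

Answer: ##.#..
##....
......
......
......
..#...

Derivation:
Click 1 (5,2) count=3: revealed 1 new [(5,2)] -> total=1
Click 2 (0,0) count=0: revealed 4 new [(0,0) (0,1) (1,0) (1,1)] -> total=5
Click 3 (1,0) count=1: revealed 0 new [(none)] -> total=5
Click 4 (0,3) count=4: revealed 1 new [(0,3)] -> total=6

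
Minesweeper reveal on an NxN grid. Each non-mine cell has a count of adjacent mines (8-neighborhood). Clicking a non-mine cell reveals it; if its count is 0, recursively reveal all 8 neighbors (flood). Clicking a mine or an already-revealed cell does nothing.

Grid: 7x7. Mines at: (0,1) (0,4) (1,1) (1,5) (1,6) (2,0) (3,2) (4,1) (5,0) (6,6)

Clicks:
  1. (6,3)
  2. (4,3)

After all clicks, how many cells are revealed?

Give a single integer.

Click 1 (6,3) count=0: revealed 24 new [(2,3) (2,4) (2,5) (2,6) (3,3) (3,4) (3,5) (3,6) (4,2) (4,3) (4,4) (4,5) (4,6) (5,1) (5,2) (5,3) (5,4) (5,5) (5,6) (6,1) (6,2) (6,3) (6,4) (6,5)] -> total=24
Click 2 (4,3) count=1: revealed 0 new [(none)] -> total=24

Answer: 24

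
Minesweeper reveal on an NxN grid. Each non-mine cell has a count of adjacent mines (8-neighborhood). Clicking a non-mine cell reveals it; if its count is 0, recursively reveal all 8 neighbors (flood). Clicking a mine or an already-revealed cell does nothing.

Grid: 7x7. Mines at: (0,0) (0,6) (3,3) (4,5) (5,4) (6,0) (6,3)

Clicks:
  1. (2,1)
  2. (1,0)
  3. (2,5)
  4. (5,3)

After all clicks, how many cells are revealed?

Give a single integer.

Click 1 (2,1) count=0: revealed 31 new [(0,1) (0,2) (0,3) (0,4) (0,5) (1,0) (1,1) (1,2) (1,3) (1,4) (1,5) (1,6) (2,0) (2,1) (2,2) (2,3) (2,4) (2,5) (2,6) (3,0) (3,1) (3,2) (3,4) (3,5) (3,6) (4,0) (4,1) (4,2) (5,0) (5,1) (5,2)] -> total=31
Click 2 (1,0) count=1: revealed 0 new [(none)] -> total=31
Click 3 (2,5) count=0: revealed 0 new [(none)] -> total=31
Click 4 (5,3) count=2: revealed 1 new [(5,3)] -> total=32

Answer: 32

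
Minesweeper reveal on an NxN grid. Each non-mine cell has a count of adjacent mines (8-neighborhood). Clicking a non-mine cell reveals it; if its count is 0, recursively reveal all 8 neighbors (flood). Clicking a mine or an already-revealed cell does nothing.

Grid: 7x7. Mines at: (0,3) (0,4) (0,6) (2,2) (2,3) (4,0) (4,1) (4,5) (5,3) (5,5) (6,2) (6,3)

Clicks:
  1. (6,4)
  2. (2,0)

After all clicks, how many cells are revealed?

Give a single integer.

Click 1 (6,4) count=3: revealed 1 new [(6,4)] -> total=1
Click 2 (2,0) count=0: revealed 10 new [(0,0) (0,1) (0,2) (1,0) (1,1) (1,2) (2,0) (2,1) (3,0) (3,1)] -> total=11

Answer: 11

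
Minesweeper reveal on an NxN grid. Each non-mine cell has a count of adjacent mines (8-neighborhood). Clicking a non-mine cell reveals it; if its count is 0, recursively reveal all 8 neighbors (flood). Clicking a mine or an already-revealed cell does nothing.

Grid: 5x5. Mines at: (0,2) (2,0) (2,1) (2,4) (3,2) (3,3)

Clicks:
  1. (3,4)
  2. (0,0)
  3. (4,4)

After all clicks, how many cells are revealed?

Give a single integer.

Answer: 6

Derivation:
Click 1 (3,4) count=2: revealed 1 new [(3,4)] -> total=1
Click 2 (0,0) count=0: revealed 4 new [(0,0) (0,1) (1,0) (1,1)] -> total=5
Click 3 (4,4) count=1: revealed 1 new [(4,4)] -> total=6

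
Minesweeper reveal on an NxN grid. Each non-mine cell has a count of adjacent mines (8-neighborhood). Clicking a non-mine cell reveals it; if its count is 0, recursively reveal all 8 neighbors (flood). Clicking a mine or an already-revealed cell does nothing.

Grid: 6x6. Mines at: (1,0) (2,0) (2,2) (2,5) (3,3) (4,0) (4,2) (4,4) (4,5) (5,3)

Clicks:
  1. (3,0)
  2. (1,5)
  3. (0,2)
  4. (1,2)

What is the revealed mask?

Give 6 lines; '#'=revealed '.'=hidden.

Answer: .#####
.#####
......
#.....
......
......

Derivation:
Click 1 (3,0) count=2: revealed 1 new [(3,0)] -> total=1
Click 2 (1,5) count=1: revealed 1 new [(1,5)] -> total=2
Click 3 (0,2) count=0: revealed 9 new [(0,1) (0,2) (0,3) (0,4) (0,5) (1,1) (1,2) (1,3) (1,4)] -> total=11
Click 4 (1,2) count=1: revealed 0 new [(none)] -> total=11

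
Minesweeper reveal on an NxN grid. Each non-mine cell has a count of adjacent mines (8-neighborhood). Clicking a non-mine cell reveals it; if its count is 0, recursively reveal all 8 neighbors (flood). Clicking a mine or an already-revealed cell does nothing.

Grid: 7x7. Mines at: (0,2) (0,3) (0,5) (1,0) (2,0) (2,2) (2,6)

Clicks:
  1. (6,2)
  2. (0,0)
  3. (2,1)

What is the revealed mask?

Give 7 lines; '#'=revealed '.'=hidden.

Answer: #......
...###.
.#.###.
#######
#######
#######
#######

Derivation:
Click 1 (6,2) count=0: revealed 34 new [(1,3) (1,4) (1,5) (2,3) (2,4) (2,5) (3,0) (3,1) (3,2) (3,3) (3,4) (3,5) (3,6) (4,0) (4,1) (4,2) (4,3) (4,4) (4,5) (4,6) (5,0) (5,1) (5,2) (5,3) (5,4) (5,5) (5,6) (6,0) (6,1) (6,2) (6,3) (6,4) (6,5) (6,6)] -> total=34
Click 2 (0,0) count=1: revealed 1 new [(0,0)] -> total=35
Click 3 (2,1) count=3: revealed 1 new [(2,1)] -> total=36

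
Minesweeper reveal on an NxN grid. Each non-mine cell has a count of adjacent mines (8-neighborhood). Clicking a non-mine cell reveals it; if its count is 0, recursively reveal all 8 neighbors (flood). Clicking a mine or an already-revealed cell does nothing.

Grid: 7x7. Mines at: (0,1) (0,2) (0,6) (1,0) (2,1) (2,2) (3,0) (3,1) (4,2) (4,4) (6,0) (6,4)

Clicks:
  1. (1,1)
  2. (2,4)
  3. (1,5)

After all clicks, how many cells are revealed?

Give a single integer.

Answer: 22

Derivation:
Click 1 (1,1) count=5: revealed 1 new [(1,1)] -> total=1
Click 2 (2,4) count=0: revealed 21 new [(0,3) (0,4) (0,5) (1,3) (1,4) (1,5) (1,6) (2,3) (2,4) (2,5) (2,6) (3,3) (3,4) (3,5) (3,6) (4,5) (4,6) (5,5) (5,6) (6,5) (6,6)] -> total=22
Click 3 (1,5) count=1: revealed 0 new [(none)] -> total=22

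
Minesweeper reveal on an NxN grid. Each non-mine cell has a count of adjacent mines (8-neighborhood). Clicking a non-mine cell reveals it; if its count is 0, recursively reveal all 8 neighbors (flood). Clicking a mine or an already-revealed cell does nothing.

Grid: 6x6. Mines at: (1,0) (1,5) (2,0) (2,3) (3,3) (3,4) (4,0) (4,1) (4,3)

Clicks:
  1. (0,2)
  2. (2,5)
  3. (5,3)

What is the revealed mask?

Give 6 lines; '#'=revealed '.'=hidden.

Click 1 (0,2) count=0: revealed 8 new [(0,1) (0,2) (0,3) (0,4) (1,1) (1,2) (1,3) (1,4)] -> total=8
Click 2 (2,5) count=2: revealed 1 new [(2,5)] -> total=9
Click 3 (5,3) count=1: revealed 1 new [(5,3)] -> total=10

Answer: .####.
.####.
.....#
......
......
...#..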